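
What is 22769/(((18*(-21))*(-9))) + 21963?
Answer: 74740895/3402 ≈ 21970.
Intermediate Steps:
22769/(((18*(-21))*(-9))) + 21963 = 22769/((-378*(-9))) + 21963 = 22769/3402 + 21963 = 74740895/3402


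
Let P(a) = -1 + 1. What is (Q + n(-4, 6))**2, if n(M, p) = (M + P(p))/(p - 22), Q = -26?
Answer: 10609/16 ≈ 663.06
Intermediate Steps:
P(a) = 0
n(M, p) = M/(-22 + p) (n(M, p) = (M + 0)/(p - 22) = M/(-22 + p))
(Q + n(-4, 6))**2 = (-26 - 4/(-22 + 6))**2 = (-26 - 4/(-16))**2 = (-26 - 4*(-1/16))**2 = (-26 + 1/4)**2 = (-103/4)**2 = 10609/16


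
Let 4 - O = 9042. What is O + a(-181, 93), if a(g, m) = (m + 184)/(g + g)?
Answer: -3272033/362 ≈ -9038.8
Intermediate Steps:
a(g, m) = (184 + m)/(2*g) (a(g, m) = (184 + m)/((2*g)) = (184 + m)*(1/(2*g)) = (184 + m)/(2*g))
O = -9038 (O = 4 - 1*9042 = 4 - 9042 = -9038)
O + a(-181, 93) = -9038 + (1/2)*(184 + 93)/(-181) = -9038 + (1/2)*(-1/181)*277 = -9038 - 277/362 = -3272033/362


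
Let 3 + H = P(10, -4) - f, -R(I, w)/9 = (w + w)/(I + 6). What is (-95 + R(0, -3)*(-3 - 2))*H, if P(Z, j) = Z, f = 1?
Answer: -840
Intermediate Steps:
R(I, w) = -18*w/(6 + I) (R(I, w) = -9*(w + w)/(I + 6) = -9*2*w/(6 + I) = -18*w/(6 + I))
H = 6 (H = -3 + (10 - 1*1) = -3 + (10 - 1) = -3 + 9 = 6)
(-95 + R(0, -3)*(-3 - 2))*H = (-95 + (-18*(-3)/(6 + 0))*(-3 - 2))*6 = (-95 - 18*(-3)/6*(-5))*6 = (-95 - 18*(-3)*1/6*(-5))*6 = (-95 + 9*(-5))*6 = (-95 - 45)*6 = -140*6 = -840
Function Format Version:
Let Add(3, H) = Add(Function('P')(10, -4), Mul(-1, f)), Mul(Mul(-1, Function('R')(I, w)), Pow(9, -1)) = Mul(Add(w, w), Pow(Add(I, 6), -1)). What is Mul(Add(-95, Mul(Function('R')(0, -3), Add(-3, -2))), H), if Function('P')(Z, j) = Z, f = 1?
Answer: -840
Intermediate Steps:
Function('R')(I, w) = Mul(-18, w, Pow(Add(6, I), -1)) (Function('R')(I, w) = Mul(-9, Mul(Add(w, w), Pow(Add(I, 6), -1))) = Mul(-9, Mul(Mul(2, w), Pow(Add(6, I), -1))) = Mul(-9, Mul(2, w, Pow(Add(6, I), -1))) = Mul(-18, w, Pow(Add(6, I), -1)))
H = 6 (H = Add(-3, Add(10, Mul(-1, 1))) = Add(-3, Add(10, -1)) = Add(-3, 9) = 6)
Mul(Add(-95, Mul(Function('R')(0, -3), Add(-3, -2))), H) = Mul(Add(-95, Mul(Mul(-18, -3, Pow(Add(6, 0), -1)), Add(-3, -2))), 6) = Mul(Add(-95, Mul(Mul(-18, -3, Pow(6, -1)), -5)), 6) = Mul(Add(-95, Mul(Mul(-18, -3, Rational(1, 6)), -5)), 6) = Mul(Add(-95, Mul(9, -5)), 6) = Mul(Add(-95, -45), 6) = Mul(-140, 6) = -840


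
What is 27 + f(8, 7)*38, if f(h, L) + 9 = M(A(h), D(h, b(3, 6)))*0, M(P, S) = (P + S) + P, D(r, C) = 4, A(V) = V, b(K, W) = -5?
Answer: -315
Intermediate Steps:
M(P, S) = S + 2*P
f(h, L) = -9 (f(h, L) = -9 + (4 + 2*h)*0 = -9 + 0 = -9)
27 + f(8, 7)*38 = 27 - 9*38 = 27 - 342 = -315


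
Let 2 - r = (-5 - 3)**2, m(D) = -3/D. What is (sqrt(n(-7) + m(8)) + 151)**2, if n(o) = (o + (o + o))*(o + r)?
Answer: (604 + sqrt(23178))**2/16 ≈ 35744.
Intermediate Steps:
r = -62 (r = 2 - (-5 - 3)**2 = 2 - 1*(-8)**2 = 2 - 1*64 = 2 - 64 = -62)
n(o) = 3*o*(-62 + o) (n(o) = (o + (o + o))*(o - 62) = (o + 2*o)*(-62 + o) = (3*o)*(-62 + o) = 3*o*(-62 + o))
(sqrt(n(-7) + m(8)) + 151)**2 = (sqrt(3*(-7)*(-62 - 7) - 3/8) + 151)**2 = (sqrt(3*(-7)*(-69) - 3*1/8) + 151)**2 = (sqrt(1449 - 3/8) + 151)**2 = (sqrt(11589/8) + 151)**2 = (sqrt(23178)/4 + 151)**2 = (151 + sqrt(23178)/4)**2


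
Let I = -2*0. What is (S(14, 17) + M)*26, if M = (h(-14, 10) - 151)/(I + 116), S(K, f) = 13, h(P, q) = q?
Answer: 17771/58 ≈ 306.40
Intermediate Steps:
I = 0
M = -141/116 (M = (10 - 151)/(0 + 116) = -141/116 ≈ -1.2155)
(S(14, 17) + M)*26 = (13 - 141/116)*26 = (1367/116)*26 = 17771/58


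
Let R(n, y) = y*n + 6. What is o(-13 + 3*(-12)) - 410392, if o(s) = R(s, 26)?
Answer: -411660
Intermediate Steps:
R(n, y) = 6 + n*y (R(n, y) = n*y + 6 = 6 + n*y)
o(s) = 6 + 26*s (o(s) = 6 + s*26 = 6 + 26*s)
o(-13 + 3*(-12)) - 410392 = (6 + 26*(-13 + 3*(-12))) - 410392 = (6 + 26*(-13 - 36)) - 410392 = (6 + 26*(-49)) - 410392 = (6 - 1274) - 410392 = -1268 - 410392 = -411660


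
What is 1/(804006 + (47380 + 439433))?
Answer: 1/1290819 ≈ 7.7470e-7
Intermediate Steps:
1/(804006 + (47380 + 439433)) = 1/(804006 + 486813) = 1/1290819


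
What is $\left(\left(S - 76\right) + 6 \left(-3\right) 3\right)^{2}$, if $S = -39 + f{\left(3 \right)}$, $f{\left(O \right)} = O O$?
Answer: $25600$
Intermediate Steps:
$f{\left(O \right)} = O^{2}$
$S = -30$ ($S = -39 + 3^{2} = -39 + 9 = -30$)
$\left(\left(S - 76\right) + 6 \left(-3\right) 3\right)^{2} = \left(\left(-30 - 76\right) + 6 \left(-3\right) 3\right)^{2} = \left(-106 - 54\right)^{2} = \left(-160\right)^{2} = 25600$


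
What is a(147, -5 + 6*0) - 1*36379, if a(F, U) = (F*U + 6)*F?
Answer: -143542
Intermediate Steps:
a(F, U) = F*(6 + F*U) (a(F, U) = (6 + F*U)*F = F*(6 + F*U))
a(147, -5 + 6*0) - 1*36379 = 147*(6 + 147*(-5 + 6*0)) - 1*36379 = 147*(6 + 147*(-5 + 0)) - 36379 = 147*(6 + 147*(-5)) - 36379 = 147*(6 - 735) - 36379 = 147*(-729) - 36379 = -107163 - 36379 = -143542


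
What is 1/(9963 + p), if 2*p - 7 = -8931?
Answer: 1/5501 ≈ 0.00018179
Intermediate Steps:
p = -4462 (p = 7/2 + (1/2)*(-8931) = 7/2 - 8931/2 = -4462)
1/(9963 + p) = 1/(9963 - 4462) = 1/5501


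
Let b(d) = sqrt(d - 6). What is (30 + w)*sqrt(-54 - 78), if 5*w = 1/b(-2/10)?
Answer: 2*sqrt(5115)/155 + 60*I*sqrt(33) ≈ 0.92283 + 344.67*I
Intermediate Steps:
b(d) = sqrt(-6 + d)
w = -I*sqrt(155)/155 (w = (1/sqrt(-6 - 2/10))/5 = (1/sqrt(-6 - 2*1/10))/5 = (1/sqrt(-6 - 1/5))/5 = (1/sqrt(-31/5))/5 = (1/(I*sqrt(155)/5))/5 = (1*(-I*sqrt(155)/31))/5 = (-I*sqrt(155)/31)/5 = -I*sqrt(155)/155 ≈ -0.080322*I)
(30 + w)*sqrt(-54 - 78) = (30 - I*sqrt(155)/155)*sqrt(-54 - 78) = (30 - I*sqrt(155)/155)*sqrt(-132) = (30 - I*sqrt(155)/155)*(2*I*sqrt(33)) = 2*I*sqrt(33)*(30 - I*sqrt(155)/155)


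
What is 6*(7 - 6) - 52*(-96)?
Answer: 4998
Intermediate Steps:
6*(7 - 6) - 52*(-96) = 6*1 + 4992 = 6 + 4992 = 4998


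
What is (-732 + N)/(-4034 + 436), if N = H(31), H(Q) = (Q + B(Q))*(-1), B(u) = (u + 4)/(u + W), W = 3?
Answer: 3711/17476 ≈ 0.21235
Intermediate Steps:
B(u) = (4 + u)/(3 + u) (B(u) = (u + 4)/(u + 3) = (4 + u)/(3 + u))
H(Q) = -Q - (4 + Q)/(3 + Q) (H(Q) = (Q + (4 + Q)/(3 + Q))*(-1) = -Q - (4 + Q)/(3 + Q))
N = -1089/34 (N = (-4 - 1*31 - 1*31*(3 + 31))/(3 + 31) = (-4 - 31 - 1*31*34)/34 = (-4 - 31 - 1054)/34 = (1/34)*(-1089) = -1089/34 ≈ -32.029)
(-732 + N)/(-4034 + 436) = (-732 - 1089/34)/(-4034 + 436) = -25977/34/(-3598) = -25977/34*(-1/3598) = 3711/17476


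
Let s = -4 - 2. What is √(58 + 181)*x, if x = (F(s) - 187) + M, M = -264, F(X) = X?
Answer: -457*√239 ≈ -7065.0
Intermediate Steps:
s = -6
x = -457 (x = (-6 - 187) - 264 = -193 - 264 = -457)
√(58 + 181)*x = √(58 + 181)*(-457) = √239*(-457) = -457*√239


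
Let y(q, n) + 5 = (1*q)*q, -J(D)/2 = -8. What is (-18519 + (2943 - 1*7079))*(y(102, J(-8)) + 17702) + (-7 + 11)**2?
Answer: -636628139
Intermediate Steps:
J(D) = 16 (J(D) = -2*(-8) = 16)
y(q, n) = -5 + q**2 (y(q, n) = -5 + (1*q)*q = -5 + q*q = -5 + q**2)
(-18519 + (2943 - 1*7079))*(y(102, J(-8)) + 17702) + (-7 + 11)**2 = (-18519 + (2943 - 1*7079))*((-5 + 102**2) + 17702) + (-7 + 11)**2 = (-18519 + (2943 - 7079))*((-5 + 10404) + 17702) + 4**2 = (-18519 - 4136)*(10399 + 17702) + 16 = -22655*28101 + 16 = -636628155 + 16 = -636628139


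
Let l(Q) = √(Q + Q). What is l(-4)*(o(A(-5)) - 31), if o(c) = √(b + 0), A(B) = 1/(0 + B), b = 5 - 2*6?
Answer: 2*I*√2*(-31 + I*√7) ≈ -7.4833 - 87.681*I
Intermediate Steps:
b = -7 (b = 5 - 12 = -7)
l(Q) = √2*√Q (l(Q) = √(2*Q) = √2*√Q)
A(B) = 1/B
o(c) = I*√7 (o(c) = √(-7 + 0) = √(-7) = I*√7)
l(-4)*(o(A(-5)) - 31) = (√2*√(-4))*(I*√7 - 31) = (√2*(2*I))*(-31 + I*√7) = (2*I*√2)*(-31 + I*√7) = 2*I*√2*(-31 + I*√7)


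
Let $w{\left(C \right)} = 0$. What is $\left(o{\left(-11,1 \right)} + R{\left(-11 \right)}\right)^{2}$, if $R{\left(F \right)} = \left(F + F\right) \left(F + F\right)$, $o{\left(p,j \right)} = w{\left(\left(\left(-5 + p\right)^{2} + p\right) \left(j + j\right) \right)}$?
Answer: $234256$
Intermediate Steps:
$o{\left(p,j \right)} = 0$
$R{\left(F \right)} = 4 F^{2}$ ($R{\left(F \right)} = 2 F 2 F = 4 F^{2}$)
$\left(o{\left(-11,1 \right)} + R{\left(-11 \right)}\right)^{2} = \left(0 + 4 \left(-11\right)^{2}\right)^{2} = \left(0 + 4 \cdot 121\right)^{2} = \left(0 + 484\right)^{2} = 484^{2} = 234256$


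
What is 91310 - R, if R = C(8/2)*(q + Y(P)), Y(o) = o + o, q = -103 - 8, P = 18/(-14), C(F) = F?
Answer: 642350/7 ≈ 91764.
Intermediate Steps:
P = -9/7 (P = 18*(-1/14) = -9/7 ≈ -1.2857)
q = -111
Y(o) = 2*o
R = -3180/7 (R = (8/2)*(-111 + 2*(-9/7)) = (8*(½))*(-111 - 18/7) = 4*(-795/7) = -3180/7 ≈ -454.29)
91310 - R = 91310 - 1*(-3180/7) = 91310 + 3180/7 = 642350/7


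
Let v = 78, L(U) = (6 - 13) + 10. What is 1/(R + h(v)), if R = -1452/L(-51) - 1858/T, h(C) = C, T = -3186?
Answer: -1593/645829 ≈ -0.0024666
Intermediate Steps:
L(U) = 3 (L(U) = -7 + 10 = 3)
R = -770083/1593 (R = -1452/3 - 1858/(-3186) = -1452*⅓ - 1858*(-1/3186) = -484 + 929/1593 = -770083/1593 ≈ -483.42)
1/(R + h(v)) = 1/(-770083/1593 + 78) = 1/(-645829/1593) = -1593/645829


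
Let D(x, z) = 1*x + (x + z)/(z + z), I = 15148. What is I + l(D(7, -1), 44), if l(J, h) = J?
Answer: 15152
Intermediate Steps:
D(x, z) = x + (x + z)/(2*z) (D(x, z) = x + (x + z)/((2*z)) = x + (x + z)*(1/(2*z)) = x + (x + z)/(2*z))
I + l(D(7, -1), 44) = 15148 + (½ + 7 + (½)*7/(-1)) = 15148 + (½ + 7 + (½)*7*(-1)) = 15148 + (½ + 7 - 7/2) = 15148 + 4 = 15152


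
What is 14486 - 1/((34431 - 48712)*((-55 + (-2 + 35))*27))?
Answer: 122883492203/8482914 ≈ 14486.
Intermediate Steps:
14486 - 1/((34431 - 48712)*((-55 + (-2 + 35))*27)) = 14486 - 1/((-14281)*((-55 + 33)*27)) = 14486 - (-1)/(14281*((-22*27))) = 14486 - (-1)/(14281*(-594)) = 14486 - (-1)*(-1)/(14281*594) = 14486 - 1*1/8482914 = 14486 - 1/8482914 = 122883492203/8482914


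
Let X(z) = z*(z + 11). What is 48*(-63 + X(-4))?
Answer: -4368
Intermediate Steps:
X(z) = z*(11 + z)
48*(-63 + X(-4)) = 48*(-63 - 4*(11 - 4)) = 48*(-63 - 4*7) = 48*(-63 - 28) = 48*(-91) = -4368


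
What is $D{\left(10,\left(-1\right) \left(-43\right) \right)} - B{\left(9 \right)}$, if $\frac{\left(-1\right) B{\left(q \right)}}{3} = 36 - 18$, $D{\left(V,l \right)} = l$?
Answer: $97$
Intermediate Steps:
$B{\left(q \right)} = -54$ ($B{\left(q \right)} = - 3 \left(36 - 18\right) = \left(-3\right) 18 = -54$)
$D{\left(10,\left(-1\right) \left(-43\right) \right)} - B{\left(9 \right)} = \left(-1\right) \left(-43\right) - -54 = 43 + 54 = 97$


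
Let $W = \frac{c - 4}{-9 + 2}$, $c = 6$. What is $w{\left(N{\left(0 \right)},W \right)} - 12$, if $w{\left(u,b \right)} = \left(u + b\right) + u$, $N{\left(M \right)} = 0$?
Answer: $- \frac{86}{7} \approx -12.286$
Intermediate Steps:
$W = - \frac{2}{7}$ ($W = \frac{6 - 4}{-9 + 2} = \frac{2}{-7} = 2 \left(- \frac{1}{7}\right) = - \frac{2}{7} \approx -0.28571$)
$w{\left(u,b \right)} = b + 2 u$ ($w{\left(u,b \right)} = \left(b + u\right) + u = b + 2 u$)
$w{\left(N{\left(0 \right)},W \right)} - 12 = \left(- \frac{2}{7} + 2 \cdot 0\right) - 12 = \left(- \frac{2}{7} + 0\right) - 12 = - \frac{2}{7} - 12 = - \frac{86}{7}$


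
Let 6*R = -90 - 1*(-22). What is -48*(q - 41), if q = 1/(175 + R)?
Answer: 966144/491 ≈ 1967.7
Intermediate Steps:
R = -34/3 (R = (-90 - 1*(-22))/6 = (-90 + 22)/6 = (1/6)*(-68) = -34/3 ≈ -11.333)
q = 3/491 (q = 1/(175 - 34/3) = 1/(491/3) = 3/491 ≈ 0.0061100)
-48*(q - 41) = -48*(3/491 - 41) = -48*(-20128/491) = 966144/491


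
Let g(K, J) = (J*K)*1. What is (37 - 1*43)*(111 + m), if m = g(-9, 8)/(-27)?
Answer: -682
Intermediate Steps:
g(K, J) = J*K
m = 8/3 (m = (8*(-9))/(-27) = -72*(-1/27) = 8/3 ≈ 2.6667)
(37 - 1*43)*(111 + m) = (37 - 1*43)*(111 + 8/3) = (37 - 43)*(341/3) = -6*341/3 = -682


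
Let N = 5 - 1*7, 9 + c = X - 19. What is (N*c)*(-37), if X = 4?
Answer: -1776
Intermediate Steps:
c = -24 (c = -9 + (4 - 19) = -9 - 15 = -24)
N = -2 (N = 5 - 7 = -2)
(N*c)*(-37) = -2*(-24)*(-37) = 48*(-37) = -1776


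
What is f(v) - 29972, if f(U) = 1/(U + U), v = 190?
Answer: -11389359/380 ≈ -29972.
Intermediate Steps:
f(U) = 1/(2*U)
f(v) - 29972 = (½)/190 - 29972 = (½)*(1/190) - 29972 = 1/380 - 29972 = -11389359/380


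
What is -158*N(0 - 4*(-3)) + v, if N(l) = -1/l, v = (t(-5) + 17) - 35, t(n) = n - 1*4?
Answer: -83/6 ≈ -13.833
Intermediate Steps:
t(n) = -4 + n (t(n) = n - 4 = -4 + n)
v = -27 (v = ((-4 - 5) + 17) - 35 = (-9 + 17) - 35 = 8 - 35 = -27)
-158*N(0 - 4*(-3)) + v = -(-158)/(0 - 4*(-3)) - 27 = -(-158)/(0 + 12) - 27 = -(-158)/12 - 27 = -158*(-1/12) - 27 = 79/6 - 27 = -83/6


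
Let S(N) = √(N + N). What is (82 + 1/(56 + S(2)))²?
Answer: 22629049/3364 ≈ 6726.8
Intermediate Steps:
S(N) = √2*√N (S(N) = √(2*N) = √2*√N)
(82 + 1/(56 + S(2)))² = (82 + 1/(56 + √2*√2))² = (82 + 1/(56 + 2))² = (82 + 1/58)² = (4757/58)² = 22629049/3364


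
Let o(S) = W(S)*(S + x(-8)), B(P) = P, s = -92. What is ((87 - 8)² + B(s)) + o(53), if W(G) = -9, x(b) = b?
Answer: 5744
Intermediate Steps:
o(S) = 72 - 9*S (o(S) = -9*(S - 8) = -9*(-8 + S) = 72 - 9*S)
((87 - 8)² + B(s)) + o(53) = ((87 - 8)² - 92) + (72 - 9*53) = (79² - 92) + (72 - 477) = (6241 - 92) - 405 = 6149 - 405 = 5744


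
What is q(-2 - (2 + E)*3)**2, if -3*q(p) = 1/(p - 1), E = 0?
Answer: 1/729 ≈ 0.0013717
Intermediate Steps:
q(p) = -1/(3*(-1 + p)) (q(p) = -1/(3*(p - 1)) = -1/(3*(-1 + p)))
q(-2 - (2 + E)*3)**2 = (-1/(-3 + 3*(-2 - (2 + 0)*3)))**2 = (-1/(-3 + 3*(-2 - 2*3)))**2 = (-1/(-3 + 3*(-2 - 1*6)))**2 = (-1/(-3 + 3*(-2 - 6)))**2 = (-1/(-3 + 3*(-8)))**2 = (-1/(-3 - 24))**2 = (-1/(-27))**2 = (-1*(-1/27))**2 = (1/27)**2 = 1/729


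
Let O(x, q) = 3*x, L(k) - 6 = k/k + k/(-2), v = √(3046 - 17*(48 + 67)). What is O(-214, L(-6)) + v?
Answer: -642 + √1091 ≈ -608.97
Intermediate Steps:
v = √1091 (v = √(3046 - 17*115) = √(3046 - 1955) = √1091 ≈ 33.030)
L(k) = 7 - k/2 (L(k) = 6 + (k/k + k/(-2)) = 6 + (1 + k*(-½)) = 6 + (1 - k/2) = 7 - k/2)
O(-214, L(-6)) + v = 3*(-214) + √1091 = -642 + √1091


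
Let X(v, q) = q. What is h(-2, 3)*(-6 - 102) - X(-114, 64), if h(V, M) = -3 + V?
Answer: 476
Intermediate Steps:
h(-2, 3)*(-6 - 102) - X(-114, 64) = (-3 - 2)*(-6 - 102) - 1*64 = -5*(-108) - 64 = 540 - 64 = 476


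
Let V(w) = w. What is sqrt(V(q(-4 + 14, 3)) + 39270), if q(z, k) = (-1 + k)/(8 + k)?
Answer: 2*sqrt(1187923)/11 ≈ 198.17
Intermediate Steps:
q(z, k) = (-1 + k)/(8 + k)
sqrt(V(q(-4 + 14, 3)) + 39270) = sqrt((-1 + 3)/(8 + 3) + 39270) = sqrt(2/11 + 39270) = sqrt(431972/11) = 2*sqrt(1187923)/11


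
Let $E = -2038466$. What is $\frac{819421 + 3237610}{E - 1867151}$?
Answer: $- \frac{4057031}{3905617} \approx -1.0388$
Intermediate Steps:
$\frac{819421 + 3237610}{E - 1867151} = \frac{819421 + 3237610}{-2038466 - 1867151} = \frac{4057031}{-3905617} = 4057031 \left(- \frac{1}{3905617}\right) = - \frac{4057031}{3905617}$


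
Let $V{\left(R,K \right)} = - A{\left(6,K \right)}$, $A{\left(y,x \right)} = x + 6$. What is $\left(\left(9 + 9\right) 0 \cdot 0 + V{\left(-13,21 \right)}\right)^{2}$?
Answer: $729$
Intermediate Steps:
$A{\left(y,x \right)} = 6 + x$
$V{\left(R,K \right)} = -6 - K$ ($V{\left(R,K \right)} = - (6 + K) = -6 - K$)
$\left(\left(9 + 9\right) 0 \cdot 0 + V{\left(-13,21 \right)}\right)^{2} = \left(\left(9 + 9\right) 0 \cdot 0 - 27\right)^{2} = \left(18 \cdot 0 - 27\right)^{2} = \left(0 - 27\right)^{2} = \left(-27\right)^{2} = 729$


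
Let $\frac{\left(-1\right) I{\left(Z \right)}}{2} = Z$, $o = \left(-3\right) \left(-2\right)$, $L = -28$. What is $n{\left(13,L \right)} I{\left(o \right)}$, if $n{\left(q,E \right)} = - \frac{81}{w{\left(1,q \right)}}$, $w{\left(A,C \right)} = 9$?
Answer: $108$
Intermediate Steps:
$n{\left(q,E \right)} = -9$ ($n{\left(q,E \right)} = - \frac{81}{9} = \left(-81\right) \frac{1}{9} = -9$)
$o = 6$
$I{\left(Z \right)} = - 2 Z$
$n{\left(13,L \right)} I{\left(o \right)} = - 9 \left(\left(-2\right) 6\right) = \left(-9\right) \left(-12\right) = 108$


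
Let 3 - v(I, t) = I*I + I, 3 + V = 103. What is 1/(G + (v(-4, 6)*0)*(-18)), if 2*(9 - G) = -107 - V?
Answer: 2/225 ≈ 0.0088889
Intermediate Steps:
V = 100 (V = -3 + 103 = 100)
v(I, t) = 3 - I - I² (v(I, t) = 3 - (I*I + I) = 3 - (I² + I) = 3 - (I + I²) = 3 + (-I - I²) = 3 - I - I²)
G = 225/2 (G = 9 - (-107 - 1*100)/2 = 9 - (-107 - 100)/2 = 9 - ½*(-207) = 9 + 207/2 = 225/2 ≈ 112.50)
1/(G + (v(-4, 6)*0)*(-18)) = 1/(225/2 + ((3 - 1*(-4) - 1*(-4)²)*0)*(-18)) = 1/(225/2 + ((3 + 4 - 1*16)*0)*(-18)) = 1/(225/2 + ((3 + 4 - 16)*0)*(-18)) = 1/(225/2 - 9*0*(-18)) = 1/(225/2 + 0*(-18)) = 1/(225/2 + 0) = 1/(225/2) = 2/225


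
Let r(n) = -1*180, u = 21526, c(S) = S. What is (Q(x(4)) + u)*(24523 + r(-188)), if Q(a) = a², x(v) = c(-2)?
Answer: 524104790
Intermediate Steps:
x(v) = -2
r(n) = -180
(Q(x(4)) + u)*(24523 + r(-188)) = ((-2)² + 21526)*(24523 - 180) = (4 + 21526)*24343 = 21530*24343 = 524104790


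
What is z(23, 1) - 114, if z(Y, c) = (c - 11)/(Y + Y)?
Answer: -2627/23 ≈ -114.22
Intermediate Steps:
z(Y, c) = (-11 + c)/(2*Y) (z(Y, c) = (-11 + c)/((2*Y)) = (-11 + c)*(1/(2*Y)) = (-11 + c)/(2*Y))
z(23, 1) - 114 = (1/2)*(-11 + 1)/23 - 114 = (1/2)*(1/23)*(-10) - 114 = -5/23 - 114 = -2627/23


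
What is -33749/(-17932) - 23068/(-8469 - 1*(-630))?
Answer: 678213787/140568948 ≈ 4.8248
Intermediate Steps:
-33749/(-17932) - 23068/(-8469 - 1*(-630)) = -33749*(-1/17932) - 23068/(-8469 + 630) = 33749/17932 - 23068/(-7839) = 33749/17932 - 23068*(-1/7839) = 33749/17932 + 23068/7839 = 678213787/140568948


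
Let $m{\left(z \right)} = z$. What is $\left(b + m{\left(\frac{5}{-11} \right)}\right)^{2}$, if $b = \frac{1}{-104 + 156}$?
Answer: $\frac{62001}{327184} \approx 0.1895$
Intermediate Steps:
$b = \frac{1}{52} \approx 0.019231$
$\left(b + m{\left(\frac{5}{-11} \right)}\right)^{2} = \left(\frac{1}{52} + \frac{5}{-11}\right)^{2} = \left(\frac{1}{52} + 5 \left(- \frac{1}{11}\right)\right)^{2} = \left(\frac{1}{52} - \frac{5}{11}\right)^{2} = \left(- \frac{249}{572}\right)^{2} = \frac{62001}{327184}$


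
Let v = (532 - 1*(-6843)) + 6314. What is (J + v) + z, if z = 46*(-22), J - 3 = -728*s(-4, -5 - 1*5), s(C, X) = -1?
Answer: 13408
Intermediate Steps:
v = 13689 (v = (532 + 6843) + 6314 = 7375 + 6314 = 13689)
J = 731 (J = 3 - 728*(-1) = 3 + 728 = 731)
z = -1012
(J + v) + z = (731 + 13689) - 1012 = 14420 - 1012 = 13408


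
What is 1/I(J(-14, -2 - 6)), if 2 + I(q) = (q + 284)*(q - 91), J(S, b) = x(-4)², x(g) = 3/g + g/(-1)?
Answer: -256/6066143 ≈ -4.2201e-5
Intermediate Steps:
x(g) = -g + 3/g (x(g) = 3/g + g*(-1) = 3/g - g = -g + 3/g)
J(S, b) = 169/16 (J(S, b) = (-1*(-4) + 3/(-4))² = (4 + 3*(-¼))² = (4 - ¾)² = (13/4)² = 169/16)
I(q) = -2 + (-91 + q)*(284 + q) (I(q) = -2 + (q + 284)*(q - 91) = -2 + (284 + q)*(-91 + q) = -2 + (-91 + q)*(284 + q))
1/I(J(-14, -2 - 6)) = 1/(-25846 + (169/16)² + 193*(169/16)) = 1/(-25846 + 28561/256 + 32617/16) = 1/(-6066143/256) = -256/6066143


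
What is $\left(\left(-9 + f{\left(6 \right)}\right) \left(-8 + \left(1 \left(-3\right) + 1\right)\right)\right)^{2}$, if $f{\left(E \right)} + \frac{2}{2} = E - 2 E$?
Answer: $25600$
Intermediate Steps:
$f{\left(E \right)} = -1 - E$ ($f{\left(E \right)} = -1 + \left(E - 2 E\right) = -1 - E$)
$\left(\left(-9 + f{\left(6 \right)}\right) \left(-8 + \left(1 \left(-3\right) + 1\right)\right)\right)^{2} = \left(\left(-9 - 7\right) \left(-8 + \left(1 \left(-3\right) + 1\right)\right)\right)^{2} = \left(\left(-9 - 7\right) \left(-8 + \left(-3 + 1\right)\right)\right)^{2} = \left(\left(-9 - 7\right) \left(-8 - 2\right)\right)^{2} = \left(\left(-16\right) \left(-10\right)\right)^{2} = 160^{2} = 25600$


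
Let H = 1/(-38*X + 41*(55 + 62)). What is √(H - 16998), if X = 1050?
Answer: I*√20945285946885/35103 ≈ 130.38*I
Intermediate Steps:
H = -1/35103 (H = 1/(-38*1050 + 41*(55 + 62)) = 1/(-39900 + 41*117) = 1/(-39900 + 4797) = 1/(-35103) = -1/35103 ≈ -2.8488e-5)
√(H - 16998) = √(-1/35103 - 16998) = √(-596680795/35103) = I*√20945285946885/35103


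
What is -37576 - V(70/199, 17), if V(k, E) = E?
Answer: -37593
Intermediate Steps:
-37576 - V(70/199, 17) = -37576 - 1*17 = -37576 - 17 = -37593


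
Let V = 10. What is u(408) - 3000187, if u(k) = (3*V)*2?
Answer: -3000127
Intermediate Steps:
u(k) = 60 (u(k) = (3*10)*2 = 30*2 = 60)
u(408) - 3000187 = 60 - 3000187 = -3000127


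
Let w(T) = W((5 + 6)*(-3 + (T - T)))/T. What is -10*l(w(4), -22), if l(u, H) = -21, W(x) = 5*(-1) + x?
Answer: 210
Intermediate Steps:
W(x) = -5 + x
w(T) = -38/T (w(T) = (-5 + (5 + 6)*(-3 + (T - T)))/T = (-5 + 11*(-3 + 0))/T = (-5 + 11*(-3))/T = (-5 - 33)/T = -38/T)
-10*l(w(4), -22) = -10*(-21) = 210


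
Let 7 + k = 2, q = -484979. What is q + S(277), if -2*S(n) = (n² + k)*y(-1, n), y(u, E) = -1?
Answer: -446617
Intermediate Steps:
k = -5 (k = -7 + 2 = -5)
S(n) = -5/2 + n²/2 (S(n) = -(n² - 5)*(-1)/2 = -(-5 + n²)*(-1)/2 = -(5 - n²)/2 = -5/2 + n²/2)
q + S(277) = -484979 + (-5/2 + (½)*277²) = -484979 + (-5/2 + (½)*76729) = -484979 + (-5/2 + 76729/2) = -484979 + 38362 = -446617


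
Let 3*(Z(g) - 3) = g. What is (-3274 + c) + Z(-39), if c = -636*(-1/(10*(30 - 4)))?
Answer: -213301/65 ≈ -3281.6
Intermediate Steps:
c = 159/65 (c = -636/(26*(-10)) = -636/(-260) = -636*(-1/260) = 159/65 ≈ 2.4462)
Z(g) = 3 + g/3
(-3274 + c) + Z(-39) = (-3274 + 159/65) + (3 + (⅓)*(-39)) = -212651/65 + (3 - 13) = -212651/65 - 10 = -213301/65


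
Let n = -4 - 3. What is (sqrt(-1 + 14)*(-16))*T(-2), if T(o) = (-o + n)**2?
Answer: -400*sqrt(13) ≈ -1442.2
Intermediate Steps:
n = -7
T(o) = (-7 - o)**2 (T(o) = (-o - 7)**2 = (-7 - o)**2)
(sqrt(-1 + 14)*(-16))*T(-2) = (sqrt(-1 + 14)*(-16))*(7 - 2)**2 = (sqrt(13)*(-16))*5**2 = -16*sqrt(13)*25 = -400*sqrt(13)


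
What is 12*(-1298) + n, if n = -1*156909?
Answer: -172485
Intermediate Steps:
n = -156909
12*(-1298) + n = 12*(-1298) - 156909 = -15576 - 156909 = -172485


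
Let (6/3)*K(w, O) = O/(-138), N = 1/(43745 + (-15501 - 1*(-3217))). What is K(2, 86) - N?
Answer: -150329/482402 ≈ -0.31163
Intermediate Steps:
N = 1/31461 (N = 1/(43745 + (-15501 + 3217)) = 1/(43745 - 12284) = 1/31461 ≈ 3.1785e-5)
K(w, O) = -O/276 (K(w, O) = (O/(-138))/2 = (O*(-1/138))/2 = (-O/138)/2 = -O/276)
K(2, 86) - N = -1/276*86 - 1*1/31461 = -43/138 - 1/31461 = -150329/482402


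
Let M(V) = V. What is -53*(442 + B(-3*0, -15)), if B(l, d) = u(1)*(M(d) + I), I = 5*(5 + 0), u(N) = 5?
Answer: -26076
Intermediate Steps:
I = 25 (I = 5*5 = 25)
B(l, d) = 125 + 5*d (B(l, d) = 5*(d + 25) = 5*(25 + d) = 125 + 5*d)
-53*(442 + B(-3*0, -15)) = -53*(442 + (125 + 5*(-15))) = -53*(442 + (125 - 75)) = -53*(442 + 50) = -53*492 = -26076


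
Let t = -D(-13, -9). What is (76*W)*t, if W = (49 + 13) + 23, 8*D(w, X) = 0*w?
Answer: 0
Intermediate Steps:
D(w, X) = 0 (D(w, X) = (0*w)/8 = (1/8)*0 = 0)
t = 0 (t = -1*0 = 0)
W = 85 (W = 62 + 23 = 85)
(76*W)*t = (76*85)*0 = 6460*0 = 0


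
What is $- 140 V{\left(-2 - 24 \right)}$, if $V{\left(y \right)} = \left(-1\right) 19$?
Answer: $2660$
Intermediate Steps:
$V{\left(y \right)} = -19$
$- 140 V{\left(-2 - 24 \right)} = \left(-140\right) \left(-19\right) = 2660$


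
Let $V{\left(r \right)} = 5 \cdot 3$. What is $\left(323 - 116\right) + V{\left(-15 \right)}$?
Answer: $222$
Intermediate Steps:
$V{\left(r \right)} = 15$
$\left(323 - 116\right) + V{\left(-15 \right)} = \left(323 - 116\right) + 15 = 207 + 15 = 222$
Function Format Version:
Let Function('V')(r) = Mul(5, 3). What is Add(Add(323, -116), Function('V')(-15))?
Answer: 222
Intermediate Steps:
Function('V')(r) = 15
Add(Add(323, -116), Function('V')(-15)) = Add(Add(323, -116), 15) = Add(207, 15) = 222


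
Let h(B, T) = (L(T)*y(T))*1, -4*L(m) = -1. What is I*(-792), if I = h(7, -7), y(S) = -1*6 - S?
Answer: -198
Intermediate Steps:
L(m) = 1/4 (L(m) = -1/4*(-1) = 1/4)
y(S) = -6 - S
h(B, T) = -3/2 - T/4 (h(B, T) = ((-6 - T)/4)*1 = (-3/2 - T/4)*1 = -3/2 - T/4)
I = 1/4 (I = -3/2 - 1/4*(-7) = -3/2 + 7/4 = 1/4 ≈ 0.25000)
I*(-792) = (1/4)*(-792) = -198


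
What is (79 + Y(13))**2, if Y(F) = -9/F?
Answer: 1036324/169 ≈ 6132.1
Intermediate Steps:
(79 + Y(13))**2 = (79 - 9/13)**2 = (1018/13)**2 = 1036324/169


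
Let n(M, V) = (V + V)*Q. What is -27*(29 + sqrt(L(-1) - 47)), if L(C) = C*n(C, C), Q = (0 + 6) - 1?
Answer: -783 - 27*I*sqrt(37) ≈ -783.0 - 164.23*I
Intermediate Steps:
Q = 5 (Q = 6 - 1 = 5)
n(M, V) = 10*V (n(M, V) = (V + V)*5 = (2*V)*5 = 10*V)
L(C) = 10*C**2 (L(C) = C*(10*C) = 10*C**2)
-27*(29 + sqrt(L(-1) - 47)) = -27*(29 + sqrt(10*(-1)**2 - 47)) = -27*(29 + sqrt(10*1 - 47)) = -27*(29 + sqrt(10 - 47)) = -27*(29 + sqrt(-37)) = -27*(29 + I*sqrt(37)) = -783 - 27*I*sqrt(37)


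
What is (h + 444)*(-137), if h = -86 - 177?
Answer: -24797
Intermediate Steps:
h = -263
(h + 444)*(-137) = (-263 + 444)*(-137) = 181*(-137) = -24797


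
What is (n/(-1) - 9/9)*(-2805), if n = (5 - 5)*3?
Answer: 2805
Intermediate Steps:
n = 0 (n = 0*3 = 0)
(n/(-1) - 9/9)*(-2805) = (0/(-1) - 9/9)*(-2805) = (0*(-1) - 9*1/9)*(-2805) = (0 - 1)*(-2805) = -1*(-2805) = 2805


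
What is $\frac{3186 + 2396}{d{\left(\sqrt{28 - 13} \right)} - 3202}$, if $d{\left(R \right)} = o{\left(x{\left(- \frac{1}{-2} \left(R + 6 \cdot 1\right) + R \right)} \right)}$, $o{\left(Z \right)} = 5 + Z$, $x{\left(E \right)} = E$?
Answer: $- \frac{71315632}{40806409} - \frac{33492 \sqrt{15}}{40806409} \approx -1.7508$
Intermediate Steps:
$d{\left(R \right)} = 8 + \frac{3 R}{2}$ ($d{\left(R \right)} = 5 + \left(- \frac{1}{-2} \left(R + 6 \cdot 1\right) + R\right) = 5 + \left(\left(-1\right) \left(- \frac{1}{2}\right) \left(R + 6\right) + R\right) = 5 + \left(\frac{6 + R}{2} + R\right) = 5 + \left(\left(3 + \frac{R}{2}\right) + R\right) = 5 + \left(3 + \frac{3 R}{2}\right) = 8 + \frac{3 R}{2}$)
$\frac{3186 + 2396}{d{\left(\sqrt{28 - 13} \right)} - 3202} = \frac{3186 + 2396}{\left(8 + \frac{3 \sqrt{28 - 13}}{2}\right) - 3202} = \frac{5582}{\left(8 + \frac{3 \sqrt{15}}{2}\right) - 3202} = \frac{5582}{-3194 + \frac{3 \sqrt{15}}{2}}$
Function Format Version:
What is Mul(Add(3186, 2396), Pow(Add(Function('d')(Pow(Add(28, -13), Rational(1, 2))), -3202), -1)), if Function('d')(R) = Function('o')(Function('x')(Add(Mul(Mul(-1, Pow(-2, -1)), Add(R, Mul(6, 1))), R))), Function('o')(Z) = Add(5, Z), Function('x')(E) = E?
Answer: Add(Rational(-71315632, 40806409), Mul(Rational(-33492, 40806409), Pow(15, Rational(1, 2)))) ≈ -1.7508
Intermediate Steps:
Function('d')(R) = Add(8, Mul(Rational(3, 2), R)) (Function('d')(R) = Add(5, Add(Mul(Mul(-1, Pow(-2, -1)), Add(R, Mul(6, 1))), R)) = Add(5, Add(Mul(Mul(-1, Rational(-1, 2)), Add(R, 6)), R)) = Add(5, Add(Mul(Rational(1, 2), Add(6, R)), R)) = Add(5, Add(Add(3, Mul(Rational(1, 2), R)), R)) = Add(5, Add(3, Mul(Rational(3, 2), R))) = Add(8, Mul(Rational(3, 2), R)))
Mul(Add(3186, 2396), Pow(Add(Function('d')(Pow(Add(28, -13), Rational(1, 2))), -3202), -1)) = Mul(Add(3186, 2396), Pow(Add(Add(8, Mul(Rational(3, 2), Pow(Add(28, -13), Rational(1, 2)))), -3202), -1)) = Mul(5582, Pow(Add(Add(8, Mul(Rational(3, 2), Pow(15, Rational(1, 2)))), -3202), -1)) = Mul(5582, Pow(Add(-3194, Mul(Rational(3, 2), Pow(15, Rational(1, 2)))), -1))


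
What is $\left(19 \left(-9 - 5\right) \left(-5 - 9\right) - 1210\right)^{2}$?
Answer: $6320196$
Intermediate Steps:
$\left(19 \left(-9 - 5\right) \left(-5 - 9\right) - 1210\right)^{2} = \left(19 \left(\left(-14\right) \left(-14\right)\right) - 1210\right)^{2} = \left(19 \cdot 196 - 1210\right)^{2} = \left(3724 - 1210\right)^{2} = 2514^{2} = 6320196$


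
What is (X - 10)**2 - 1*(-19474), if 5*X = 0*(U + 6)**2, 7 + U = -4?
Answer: 19574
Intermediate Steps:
U = -11 (U = -7 - 4 = -11)
X = 0 (X = (0*(-11 + 6)**2)/5 = (0*(-5)**2)/5 = (0*25)/5 = (1/5)*0 = 0)
(X - 10)**2 - 1*(-19474) = (0 - 10)**2 - 1*(-19474) = (-10)**2 + 19474 = 100 + 19474 = 19574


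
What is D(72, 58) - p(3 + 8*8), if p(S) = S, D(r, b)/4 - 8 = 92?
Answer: 333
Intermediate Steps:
D(r, b) = 400 (D(r, b) = 32 + 4*92 = 32 + 368 = 400)
D(72, 58) - p(3 + 8*8) = 400 - (3 + 8*8) = 400 - (3 + 64) = 400 - 1*67 = 400 - 67 = 333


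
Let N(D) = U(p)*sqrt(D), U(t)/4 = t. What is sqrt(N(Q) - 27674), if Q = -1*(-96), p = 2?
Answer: sqrt(-27674 + 32*sqrt(6)) ≈ 166.12*I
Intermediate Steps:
U(t) = 4*t
Q = 96
N(D) = 8*sqrt(D) (N(D) = (4*2)*sqrt(D) = 8*sqrt(D))
sqrt(N(Q) - 27674) = sqrt(8*sqrt(96) - 27674) = sqrt(8*(4*sqrt(6)) - 27674) = sqrt(32*sqrt(6) - 27674) = sqrt(-27674 + 32*sqrt(6))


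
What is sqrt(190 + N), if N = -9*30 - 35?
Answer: I*sqrt(115) ≈ 10.724*I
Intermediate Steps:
N = -305 (N = -270 - 35 = -305)
sqrt(190 + N) = sqrt(190 - 305) = sqrt(-115) = I*sqrt(115)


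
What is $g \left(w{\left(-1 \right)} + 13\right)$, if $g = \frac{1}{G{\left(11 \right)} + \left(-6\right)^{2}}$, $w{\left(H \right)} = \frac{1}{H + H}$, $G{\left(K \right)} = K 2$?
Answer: $\frac{25}{116} \approx 0.21552$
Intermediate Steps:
$G{\left(K \right)} = 2 K$
$w{\left(H \right)} = \frac{1}{2 H}$
$g = \frac{1}{58}$ ($g = \frac{1}{2 \cdot 11 + \left(-6\right)^{2}} = \frac{1}{22 + 36} = \frac{1}{58} \approx 0.017241$)
$g \left(w{\left(-1 \right)} + 13\right) = \frac{\frac{1}{2 \left(-1\right)} + 13}{58} = \frac{\frac{1}{2} \left(-1\right) + 13}{58} = \frac{- \frac{1}{2} + 13}{58} = \frac{1}{58} \cdot \frac{25}{2} = \frac{25}{116}$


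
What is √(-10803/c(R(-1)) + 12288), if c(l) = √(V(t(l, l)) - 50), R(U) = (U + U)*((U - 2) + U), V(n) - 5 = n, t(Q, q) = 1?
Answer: √(5947392 + 237666*I*√11)/22 ≈ 111.09 + 7.3299*I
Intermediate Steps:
V(n) = 5 + n
R(U) = 2*U*(-2 + 2*U) (R(U) = (2*U)*((-2 + U) + U) = (2*U)*(-2 + 2*U) = 2*U*(-2 + 2*U))
c(l) = 2*I*√11 (c(l) = √((5 + 1) - 50) = √(6 - 50) = √(-44) = 2*I*√11)
√(-10803/c(R(-1)) + 12288) = √(-10803*(-I*√11/22) + 12288) = √(-(-10803)*I*√11/22 + 12288) = √(10803*I*√11/22 + 12288) = √(12288 + 10803*I*√11/22)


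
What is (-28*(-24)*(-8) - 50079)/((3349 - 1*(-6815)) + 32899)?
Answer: -55455/43063 ≈ -1.2878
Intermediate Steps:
(-28*(-24)*(-8) - 50079)/((3349 - 1*(-6815)) + 32899) = (672*(-8) - 50079)/((3349 + 6815) + 32899) = (-5376 - 50079)/(10164 + 32899) = -55455/43063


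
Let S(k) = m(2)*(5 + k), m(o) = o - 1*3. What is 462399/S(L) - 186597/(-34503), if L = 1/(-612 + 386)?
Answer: -1201809280503/12984629 ≈ -92556.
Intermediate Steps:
m(o) = -3 + o (m(o) = o - 3 = -3 + o)
L = -1/226 (L = 1/(-226) = -1/226 ≈ -0.0044248)
S(k) = -5 - k (S(k) = (-3 + 2)*(5 + k) = -(5 + k) = -5 - k)
462399/S(L) - 186597/(-34503) = 462399/(-5 - 1*(-1/226)) - 186597/(-34503) = 462399/(-5 + 1/226) - 186597*(-1/34503) = 462399/(-1129/226) + 62199/11501 = 462399*(-226/1129) + 62199/11501 = -104502174/1129 + 62199/11501 = -1201809280503/12984629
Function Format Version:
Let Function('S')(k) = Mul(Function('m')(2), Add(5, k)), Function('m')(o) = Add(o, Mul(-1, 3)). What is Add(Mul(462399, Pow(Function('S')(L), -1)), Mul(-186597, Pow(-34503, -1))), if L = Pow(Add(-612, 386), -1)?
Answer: Rational(-1201809280503, 12984629) ≈ -92556.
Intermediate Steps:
Function('m')(o) = Add(-3, o) (Function('m')(o) = Add(o, -3) = Add(-3, o))
L = Rational(-1, 226) (L = Pow(-226, -1) = Rational(-1, 226) ≈ -0.0044248)
Function('S')(k) = Add(-5, Mul(-1, k)) (Function('S')(k) = Mul(Add(-3, 2), Add(5, k)) = Mul(-1, Add(5, k)) = Add(-5, Mul(-1, k)))
Add(Mul(462399, Pow(Function('S')(L), -1)), Mul(-186597, Pow(-34503, -1))) = Add(Mul(462399, Pow(Add(-5, Mul(-1, Rational(-1, 226))), -1)), Mul(-186597, Pow(-34503, -1))) = Add(Mul(462399, Pow(Add(-5, Rational(1, 226)), -1)), Mul(-186597, Rational(-1, 34503))) = Add(Mul(462399, Pow(Rational(-1129, 226), -1)), Rational(62199, 11501)) = Add(Mul(462399, Rational(-226, 1129)), Rational(62199, 11501)) = Add(Rational(-104502174, 1129), Rational(62199, 11501)) = Rational(-1201809280503, 12984629)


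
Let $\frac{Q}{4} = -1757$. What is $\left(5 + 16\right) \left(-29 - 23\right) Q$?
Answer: $7674576$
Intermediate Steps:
$Q = -7028$ ($Q = 4 \left(-1757\right) = -7028$)
$\left(5 + 16\right) \left(-29 - 23\right) Q = \left(5 + 16\right) \left(-29 - 23\right) \left(-7028\right) = 21 \left(-52\right) \left(-7028\right) = \left(-1092\right) \left(-7028\right) = 7674576$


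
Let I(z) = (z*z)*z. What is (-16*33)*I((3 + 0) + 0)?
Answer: -14256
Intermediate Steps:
I(z) = z³ (I(z) = z²*z = z³)
(-16*33)*I((3 + 0) + 0) = (-16*33)*((3 + 0) + 0)³ = -528*(3 + 0)³ = -528*3³ = -528*27 = -14256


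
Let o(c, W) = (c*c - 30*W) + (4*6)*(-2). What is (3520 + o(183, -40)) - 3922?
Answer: 34239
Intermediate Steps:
o(c, W) = -48 + c² - 30*W (o(c, W) = (c² - 30*W) + 24*(-2) = (c² - 30*W) - 48 = -48 + c² - 30*W)
(3520 + o(183, -40)) - 3922 = (3520 + (-48 + 183² - 30*(-40))) - 3922 = (3520 + (-48 + 33489 + 1200)) - 3922 = (3520 + 34641) - 3922 = 38161 - 3922 = 34239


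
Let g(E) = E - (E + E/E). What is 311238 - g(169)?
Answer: 311239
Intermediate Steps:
g(E) = -1 (g(E) = E - (E + 1) = E - (1 + E) = E + (-1 - E) = -1)
311238 - g(169) = 311238 - 1*(-1) = 311238 + 1 = 311239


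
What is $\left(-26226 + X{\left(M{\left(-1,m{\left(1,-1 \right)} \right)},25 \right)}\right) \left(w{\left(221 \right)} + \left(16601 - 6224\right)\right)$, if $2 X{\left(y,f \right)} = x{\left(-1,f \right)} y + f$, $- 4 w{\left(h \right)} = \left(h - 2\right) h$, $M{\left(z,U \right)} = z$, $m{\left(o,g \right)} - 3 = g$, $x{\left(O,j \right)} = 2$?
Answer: $\frac{361288239}{8} \approx 4.5161 \cdot 10^{7}$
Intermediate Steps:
$m{\left(o,g \right)} = 3 + g$
$w{\left(h \right)} = - \frac{h \left(-2 + h\right)}{4}$ ($w{\left(h \right)} = - \frac{\left(h - 2\right) h}{4} = - \frac{\left(-2 + h\right) h}{4} = - \frac{h \left(-2 + h\right)}{4}$)
$X{\left(y,f \right)} = y + \frac{f}{2}$ ($X{\left(y,f \right)} = \frac{2 y + f}{2} = \frac{f + 2 y}{2} = y + \frac{f}{2}$)
$\left(-26226 + X{\left(M{\left(-1,m{\left(1,-1 \right)} \right)},25 \right)}\right) \left(w{\left(221 \right)} + \left(16601 - 6224\right)\right) = \left(-26226 + \left(-1 + \frac{1}{2} \cdot 25\right)\right) \left(\frac{1}{4} \cdot 221 \left(2 - 221\right) + \left(16601 - 6224\right)\right) = \left(-26226 + \left(-1 + \frac{25}{2}\right)\right) \left(\frac{1}{4} \cdot 221 \left(2 - 221\right) + \left(16601 - 6224\right)\right) = \left(-26226 + \frac{23}{2}\right) \left(\frac{1}{4} \cdot 221 \left(-219\right) + 10377\right) = - \frac{52429 \left(- \frac{48399}{4} + 10377\right)}{2} = \left(- \frac{52429}{2}\right) \left(- \frac{6891}{4}\right) = \frac{361288239}{8}$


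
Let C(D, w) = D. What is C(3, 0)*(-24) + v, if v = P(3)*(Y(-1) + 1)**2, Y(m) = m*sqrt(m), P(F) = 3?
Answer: -72 - 6*I ≈ -72.0 - 6.0*I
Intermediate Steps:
Y(m) = m**(3/2)
v = 3*(1 - I)**2 (v = 3*((-1)**(3/2) + 1)**2 = 3*(-I + 1)**2 = 3*(1 - I)**2 ≈ -6.0*I)
C(3, 0)*(-24) + v = 3*(-24) - 6*I = -72 - 6*I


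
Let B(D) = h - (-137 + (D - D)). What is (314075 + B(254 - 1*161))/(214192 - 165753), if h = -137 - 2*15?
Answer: 314045/48439 ≈ 6.4833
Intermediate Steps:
h = -167 (h = -137 - 30 = -167)
B(D) = -30 (B(D) = -167 - (-137 + (D - D)) = -167 - (-137 + 0) = -167 - 1*(-137) = -167 + 137 = -30)
(314075 + B(254 - 1*161))/(214192 - 165753) = (314075 - 30)/(214192 - 165753) = 314045/48439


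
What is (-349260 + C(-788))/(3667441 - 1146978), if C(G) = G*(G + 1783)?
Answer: -1133320/2520463 ≈ -0.44965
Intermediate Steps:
C(G) = G*(1783 + G)
(-349260 + C(-788))/(3667441 - 1146978) = (-349260 - 788*(1783 - 788))/(3667441 - 1146978) = (-349260 - 788*995)/2520463 = (-349260 - 784060)*(1/2520463) = -1133320*1/2520463 = -1133320/2520463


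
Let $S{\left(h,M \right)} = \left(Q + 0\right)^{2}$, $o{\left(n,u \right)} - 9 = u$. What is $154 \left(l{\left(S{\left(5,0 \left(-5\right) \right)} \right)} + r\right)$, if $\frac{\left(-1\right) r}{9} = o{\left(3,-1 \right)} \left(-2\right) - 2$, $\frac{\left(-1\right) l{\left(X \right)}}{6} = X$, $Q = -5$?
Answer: $1848$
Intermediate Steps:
$o{\left(n,u \right)} = 9 + u$
$S{\left(h,M \right)} = 25$ ($S{\left(h,M \right)} = \left(-5 + 0\right)^{2} = \left(-5\right)^{2} = 25$)
$l{\left(X \right)} = - 6 X$
$r = 162$ ($r = - 9 \left(\left(9 - 1\right) \left(-2\right) - 2\right) = - 9 \left(8 \left(-2\right) - 2\right) = - 9 \left(-16 - 2\right) = \left(-9\right) \left(-18\right) = 162$)
$154 \left(l{\left(S{\left(5,0 \left(-5\right) \right)} \right)} + r\right) = 154 \left(\left(-6\right) 25 + 162\right) = 154 \left(-150 + 162\right) = 154 \cdot 12 = 1848$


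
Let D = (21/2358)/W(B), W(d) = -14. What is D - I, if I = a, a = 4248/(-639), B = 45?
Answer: 741913/111612 ≈ 6.6472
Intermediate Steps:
a = -472/71 (a = 4248*(-1/639) = -472/71 ≈ -6.6479)
D = -1/1572 (D = (21/2358)/(-14) = (21*(1/2358))*(-1/14) = (7/786)*(-1/14) = -1/1572 ≈ -0.00063613)
I = -472/71 ≈ -6.6479
D - I = -1/1572 - 1*(-472/71) = -1/1572 + 472/71 = 741913/111612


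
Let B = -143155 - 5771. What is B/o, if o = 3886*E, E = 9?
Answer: -24821/5829 ≈ -4.2582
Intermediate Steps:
B = -148926
o = 34974 (o = 3886*9 = 34974)
B/o = -148926/34974 = -148926*1/34974 = -24821/5829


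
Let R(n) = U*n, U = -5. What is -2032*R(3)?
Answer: 30480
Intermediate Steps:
R(n) = -5*n
-2032*R(3) = -(-10160)*3 = -2032*(-15) = 30480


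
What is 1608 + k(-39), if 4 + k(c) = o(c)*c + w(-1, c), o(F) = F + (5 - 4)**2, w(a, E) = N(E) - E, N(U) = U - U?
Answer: 3125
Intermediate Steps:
N(U) = 0
w(a, E) = -E (w(a, E) = 0 - E = -E)
o(F) = 1 + F (o(F) = F + 1**2 = F + 1 = 1 + F)
k(c) = -4 - c + c*(1 + c) (k(c) = -4 + ((1 + c)*c - c) = -4 + (c*(1 + c) - c) = -4 + (-c + c*(1 + c)) = -4 - c + c*(1 + c))
1608 + k(-39) = 1608 + (-4 + (-39)**2) = 1608 + (-4 + 1521) = 1608 + 1517 = 3125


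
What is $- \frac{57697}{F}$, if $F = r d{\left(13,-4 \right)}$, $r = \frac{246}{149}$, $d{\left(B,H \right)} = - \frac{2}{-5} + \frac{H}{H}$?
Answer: $- \frac{42984265}{1722} \approx -24962.0$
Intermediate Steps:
$d{\left(B,H \right)} = \frac{7}{5}$ ($d{\left(B,H \right)} = \left(-2\right) \left(- \frac{1}{5}\right) + 1 = \frac{2}{5} + 1 = \frac{7}{5}$)
$r = \frac{246}{149}$ ($r = 246 \cdot \frac{1}{149} = \frac{246}{149} \approx 1.651$)
$F = \frac{1722}{745}$ ($F = \frac{246}{149} \cdot \frac{7}{5} = \frac{1722}{745} \approx 2.3114$)
$- \frac{57697}{F} = - \frac{57697}{\frac{1722}{745}} = \left(-57697\right) \frac{745}{1722} = - \frac{42984265}{1722}$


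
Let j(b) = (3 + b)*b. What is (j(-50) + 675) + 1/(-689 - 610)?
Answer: 3929474/1299 ≈ 3025.0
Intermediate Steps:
j(b) = b*(3 + b)
(j(-50) + 675) + 1/(-689 - 610) = (-50*(3 - 50) + 675) + 1/(-689 - 610) = (-50*(-47) + 675) + 1/(-1299) = (2350 + 675) - 1/1299 = 3025 - 1/1299 = 3929474/1299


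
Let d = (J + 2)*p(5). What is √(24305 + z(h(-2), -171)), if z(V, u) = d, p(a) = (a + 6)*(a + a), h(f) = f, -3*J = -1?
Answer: √221055/3 ≈ 156.72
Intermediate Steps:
J = ⅓ (J = -⅓*(-1) = ⅓ ≈ 0.33333)
p(a) = 2*a*(6 + a) (p(a) = (6 + a)*(2*a) = 2*a*(6 + a))
d = 770/3 (d = (⅓ + 2)*(2*5*(6 + 5)) = 7*(2*5*11)/3 = (7/3)*110 = 770/3 ≈ 256.67)
z(V, u) = 770/3
√(24305 + z(h(-2), -171)) = √(24305 + 770/3) = √(73685/3) = √221055/3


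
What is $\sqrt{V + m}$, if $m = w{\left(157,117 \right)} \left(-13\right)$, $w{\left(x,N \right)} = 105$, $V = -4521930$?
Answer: $i \sqrt{4523295} \approx 2126.8 i$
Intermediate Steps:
$m = -1365$ ($m = 105 \left(-13\right) = -1365$)
$\sqrt{V + m} = \sqrt{-4521930 - 1365} = \sqrt{-4523295} = i \sqrt{4523295}$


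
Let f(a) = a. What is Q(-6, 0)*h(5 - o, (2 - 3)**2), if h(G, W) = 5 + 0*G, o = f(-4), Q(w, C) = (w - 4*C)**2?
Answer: 180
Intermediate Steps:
o = -4
h(G, W) = 5 (h(G, W) = 5 + 0 = 5)
Q(-6, 0)*h(5 - o, (2 - 3)**2) = (-1*(-6) + 4*0)**2*5 = (6 + 0)**2*5 = 6**2*5 = 36*5 = 180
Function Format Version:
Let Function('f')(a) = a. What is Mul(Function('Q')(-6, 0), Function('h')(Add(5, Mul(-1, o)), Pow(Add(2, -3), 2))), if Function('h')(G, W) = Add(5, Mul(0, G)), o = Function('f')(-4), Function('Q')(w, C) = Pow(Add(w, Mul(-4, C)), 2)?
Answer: 180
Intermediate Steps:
o = -4
Function('h')(G, W) = 5 (Function('h')(G, W) = Add(5, 0) = 5)
Mul(Function('Q')(-6, 0), Function('h')(Add(5, Mul(-1, o)), Pow(Add(2, -3), 2))) = Mul(Pow(Add(Mul(-1, -6), Mul(4, 0)), 2), 5) = Mul(Pow(Add(6, 0), 2), 5) = Mul(Pow(6, 2), 5) = Mul(36, 5) = 180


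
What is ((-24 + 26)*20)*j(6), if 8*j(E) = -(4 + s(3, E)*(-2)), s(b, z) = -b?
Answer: -50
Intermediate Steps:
j(E) = -5/4 (j(E) = (-(4 - 1*3*(-2)))/8 = (-(4 - 3*(-2)))/8 = (-(4 + 6))/8 = (-1*10)/8 = (⅛)*(-10) = -5/4)
((-24 + 26)*20)*j(6) = ((-24 + 26)*20)*(-5/4) = (2*20)*(-5/4) = 40*(-5/4) = -50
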